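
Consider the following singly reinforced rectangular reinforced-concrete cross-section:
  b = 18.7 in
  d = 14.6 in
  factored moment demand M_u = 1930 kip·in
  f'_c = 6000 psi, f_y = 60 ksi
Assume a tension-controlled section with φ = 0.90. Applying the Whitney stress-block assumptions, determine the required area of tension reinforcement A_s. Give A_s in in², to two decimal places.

A_s ≈ 2.59 in²

M_n = M_u/φ = 1930/0.90 = 2144.44 kip·in.
From M_n = 0.85 f'_c a b (d − a/2):
a = d − √(d² − 2M_n/(0.85 f'_c b)) = 14.6 − √(14.6² − 2 × 2144.44/(0.85 × 6 × 18.7)) = 1.631 in.
A_s = 0.85 f'_c a b / f_y = 0.85 × 6 × 1.631 × 18.7 / 60 = 2.592 in².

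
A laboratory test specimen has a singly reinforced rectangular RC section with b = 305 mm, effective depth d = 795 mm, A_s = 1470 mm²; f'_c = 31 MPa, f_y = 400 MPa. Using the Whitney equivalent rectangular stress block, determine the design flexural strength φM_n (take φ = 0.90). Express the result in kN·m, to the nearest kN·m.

φM_n ≈ 401 kN·m

T = A_s f_y = 1470 × 400 = 588000 N = 588 kN.
From C = T: a = T/(0.85 f'_c b) = 588000/(0.85 × 31 × 305) = 73.16 mm.
M_n = T(d − a/2) = 588 kN × (795 − 36.58) mm = 445.95 kN·m.
φM_n = 0.90 × 445.95 = 401.36 kN·m.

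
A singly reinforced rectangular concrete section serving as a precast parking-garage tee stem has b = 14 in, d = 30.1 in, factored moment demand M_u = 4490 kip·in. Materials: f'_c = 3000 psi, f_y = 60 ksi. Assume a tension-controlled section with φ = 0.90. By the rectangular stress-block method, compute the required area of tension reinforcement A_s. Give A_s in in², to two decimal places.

M_n = M_u/φ = 4490/0.90 = 4988.89 kip·in.
From M_n = 0.85 f'_c a b (d − a/2):
a = d − √(d² − 2M_n/(0.85 f'_c b)) = 30.1 − √(30.1² − 2 × 4988.89/(0.85 × 3 × 14)) = 5.070 in.
A_s = 0.85 f'_c a b / f_y = 0.85 × 3 × 5.070 × 14 / 60 = 3.017 in².

A_s ≈ 3.02 in²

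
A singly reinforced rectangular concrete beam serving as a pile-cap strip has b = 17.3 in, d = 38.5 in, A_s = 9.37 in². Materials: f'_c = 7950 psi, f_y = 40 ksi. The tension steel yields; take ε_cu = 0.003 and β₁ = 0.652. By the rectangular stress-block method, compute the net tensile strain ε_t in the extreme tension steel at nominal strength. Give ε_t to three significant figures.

ε_t ≈ 0.0205

a = A_s f_y/(0.85 f'_c b) = 3.206 in.
β₁ = 0.652, so c = a/β₁ = 3.206/0.652 = 4.917 in.
From the linear strain diagram with ε_cu = 0.003: ε_t = 0.003 (d − c)/c = 0.003 × (38.5 − 4.917)/4.917 = 0.0205.
Since ε_t ≥ 0.005, the section is tension-controlled.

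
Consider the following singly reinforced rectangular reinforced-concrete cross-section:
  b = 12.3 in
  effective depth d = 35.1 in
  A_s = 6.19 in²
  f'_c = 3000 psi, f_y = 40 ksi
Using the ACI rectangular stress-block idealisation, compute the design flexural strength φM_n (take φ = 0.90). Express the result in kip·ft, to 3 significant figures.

T = A_s f_y = 6.19 × 40 = 247.6 kips.
a = T/(0.85 f'_c b) = 247.6/(0.85 × 3 × 12.3) = 7.894 in.
M_n = T(d − a/2) = 247.6 × (35.1 − 3.947) = 7713.5 kip·in = 7713.5/12 = 642.79 kip·ft.
φM_n = 0.90 × 642.79 = 578.51 kip·ft.

φM_n ≈ 579 kip·ft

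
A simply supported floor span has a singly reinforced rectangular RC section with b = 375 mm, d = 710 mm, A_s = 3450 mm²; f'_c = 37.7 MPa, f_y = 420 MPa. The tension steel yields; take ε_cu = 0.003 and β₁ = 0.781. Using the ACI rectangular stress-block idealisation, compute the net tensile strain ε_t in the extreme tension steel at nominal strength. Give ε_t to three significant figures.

ε_t ≈ 0.0108

a = A_s f_y/(0.85 f'_c b) = 120.58 mm.
β₁ = 0.781, so c = a/β₁ = 120.58/0.781 = 154.39 mm.
From the linear strain diagram with ε_cu = 0.003: ε_t = 0.003 (d − c)/c = 0.003 × (710 − 154.39)/154.39 = 0.0108.
Since ε_t ≥ 0.005, the section is tension-controlled.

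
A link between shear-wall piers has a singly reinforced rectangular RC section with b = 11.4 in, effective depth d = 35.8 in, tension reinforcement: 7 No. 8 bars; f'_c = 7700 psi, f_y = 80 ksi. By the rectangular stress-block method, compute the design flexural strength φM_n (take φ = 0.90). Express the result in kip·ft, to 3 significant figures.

A_s = 7 × 0.79 = 5.53 in².
T = A_s f_y = 5.53 × 80 = 442.4 kips.
a = T/(0.85 f'_c b) = 442.4/(0.85 × 7.7 × 11.4) = 5.929 in.
M_n = T(d − a/2) = 442.4 × (35.8 − 2.9645) = 14526.4 kip·in = 14526.4/12 = 1210.53 kip·ft.
φM_n = 0.90 × 1210.53 = 1089.48 kip·ft.

φM_n ≈ 1090 kip·ft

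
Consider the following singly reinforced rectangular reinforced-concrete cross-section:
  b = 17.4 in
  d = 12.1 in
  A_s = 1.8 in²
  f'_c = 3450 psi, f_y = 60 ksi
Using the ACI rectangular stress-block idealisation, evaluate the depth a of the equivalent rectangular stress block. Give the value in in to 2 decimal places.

a ≈ 2.12 in

T = A_s f_y = 1.8 × 60 = 108 kips.
a = T/(0.85 f'_c b) = 108/(0.85 × 3.45 × 17.4) = 2.12 in.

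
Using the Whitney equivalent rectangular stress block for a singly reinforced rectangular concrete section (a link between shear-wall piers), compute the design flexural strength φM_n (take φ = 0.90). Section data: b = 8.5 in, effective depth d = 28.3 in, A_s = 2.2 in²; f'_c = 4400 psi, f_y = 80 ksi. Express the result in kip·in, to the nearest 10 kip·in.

T = A_s f_y = 2.2 × 80 = 176 kips.
a = T/(0.85 f'_c b) = 176/(0.85 × 4.4 × 8.5) = 5.536 in.
M_n = T(d − a/2) = 176 × (28.3 − 2.768) = 4493.6 kip·in.
φM_n = 0.90 × 4493.6 = 4044.2 kip·in.

φM_n ≈ 4040 kip·in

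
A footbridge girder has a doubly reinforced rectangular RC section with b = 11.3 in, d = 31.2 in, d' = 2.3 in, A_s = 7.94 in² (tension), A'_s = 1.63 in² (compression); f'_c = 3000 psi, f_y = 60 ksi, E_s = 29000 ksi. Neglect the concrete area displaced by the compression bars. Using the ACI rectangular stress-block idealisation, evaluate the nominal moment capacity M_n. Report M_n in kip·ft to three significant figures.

Assume both steels yield.
a = (A_s − A'_s) f_y/(0.85 f'_c b) = (7.94 − 1.63) × 60/(0.85 × 3 × 11.3) = 13.139 in.
c = a/β₁ = 13.139/0.85 = 15.458 in; ε'_s = 0.003(c − d')/c = 0.0026 ≥ ε_y = 0.0021, so the compression steel yields.
M_n = (A_s − A'_s) f_y (d − a/2) + A'_s f_y (d − d') = 378.6 × (31.2 − 6.5695) + 97.8 × (31.2 − 2.3) = 9325.1 + 2826.4 = 12151.5 kip·in = 12151.5/12 = 1012.63 kip·ft.

M_n ≈ 1010 kip·ft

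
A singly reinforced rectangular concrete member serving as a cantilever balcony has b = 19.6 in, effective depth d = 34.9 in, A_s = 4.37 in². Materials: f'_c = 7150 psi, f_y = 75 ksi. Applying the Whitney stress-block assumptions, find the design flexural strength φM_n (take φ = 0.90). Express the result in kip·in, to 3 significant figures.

φM_n ≈ 9890 kip·in

T = A_s f_y = 4.37 × 75 = 327.75 kips.
a = T/(0.85 f'_c b) = 327.75/(0.85 × 7.15 × 19.6) = 2.751 in.
M_n = T(d − a/2) = 327.75 × (34.9 − 1.3755) = 10987.7 kip·in.
φM_n = 0.90 × 10987.7 = 9888.9 kip·in.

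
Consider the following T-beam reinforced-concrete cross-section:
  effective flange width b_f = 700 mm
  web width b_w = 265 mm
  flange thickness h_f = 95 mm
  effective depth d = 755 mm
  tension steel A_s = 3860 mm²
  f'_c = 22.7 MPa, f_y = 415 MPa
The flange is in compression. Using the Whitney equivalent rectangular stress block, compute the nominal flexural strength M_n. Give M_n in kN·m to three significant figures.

M_n ≈ 1110 kN·m

Tension: T = A_s f_y = 3860 × 415 = 1601900 N.
Try a within the flange: a = T/(0.85 f'_c b_f) = 1601900/(0.85 × 22.7 × 700) = 118.60 mm.
a = 118.60 > h_f = 95 mm: the block extends into the web. Split into flange-overhang and web parts.
C_f = 0.85 f'_c (b_f − b_w) h_f = 0.85 × 22.7 × (700 − 265) × 95 = 797366 N.
Remaining web compression depth: a_w = (T − C_f)/(0.85 f'_c b_w) = (1601900 − 797366)/(0.85 × 22.7 × 265) = 157.35 mm.
M_n = C_f(d − h_f/2) + (T − C_f)(d − a_w/2) = 797366 × (755 − 47.5) + 804534 × (755 − 78.675) = 564.14 + 544.13 = 1108.27 × 10⁶ N·mm.
M_n = 1108.27 kN·m.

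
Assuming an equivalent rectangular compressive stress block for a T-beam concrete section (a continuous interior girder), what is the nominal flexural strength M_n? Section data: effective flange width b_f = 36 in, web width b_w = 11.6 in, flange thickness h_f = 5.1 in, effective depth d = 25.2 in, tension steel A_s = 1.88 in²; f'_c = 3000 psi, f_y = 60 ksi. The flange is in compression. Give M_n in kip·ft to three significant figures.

M_n ≈ 231 kip·ft

Tension: T = A_s f_y = 1.88 × 60 = 112.8 kips.
Try a within the flange: a = T/(0.85 f'_c b_f) = 112.8/(0.85 × 3 × 36) = 1.229 in.
Since a = 1.229 ≤ h_f = 5.1 in, the stress block lies entirely in the flange; analyse as a rectangular beam of width b_f.
M_n = T(d − a/2) = 112.8 × (25.2 − 0.6145) = 2773.2 kip·in.
M_n = 2773.2/12 = 231.10 kip·ft.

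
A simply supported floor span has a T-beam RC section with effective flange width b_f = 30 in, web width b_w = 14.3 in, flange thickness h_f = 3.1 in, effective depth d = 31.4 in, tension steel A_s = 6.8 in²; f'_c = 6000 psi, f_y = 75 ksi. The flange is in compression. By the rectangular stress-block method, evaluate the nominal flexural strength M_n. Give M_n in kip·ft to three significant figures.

Tension: T = A_s f_y = 6.8 × 75 = 510 kips.
Try a within the flange: a = T/(0.85 f'_c b_f) = 510/(0.85 × 6 × 30) = 3.333 in.
a = 3.333 > h_f = 3.1 in: the block extends into the web. Split into flange-overhang and web parts.
C_f = 0.85 f'_c (b_f − b_w) h_f = 0.85 × 6 × (30 − 14.3) × 3.1 = 248.2 kips.
Remaining web compression depth: a_w = (T − C_f)/(0.85 f'_c b_w) = (510 − 248.2)/(0.85 × 6 × 14.3) = 3.590 in.
M_n = C_f(d − h_f/2) + (T − C_f)(d − a_w/2) = 248.2 × (31.4 − 1.55) + 261.8 × (31.4 − 1.795) = 7408.8 + 7750.6 = 15159.4 kip·in.
M_n = 15159.4/12 = 1263.28 kip·ft.

M_n ≈ 1260 kip·ft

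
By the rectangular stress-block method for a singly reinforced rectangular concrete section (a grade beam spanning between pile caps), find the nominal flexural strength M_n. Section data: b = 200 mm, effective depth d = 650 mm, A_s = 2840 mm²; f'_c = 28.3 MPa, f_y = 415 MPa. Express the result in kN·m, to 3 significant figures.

M_n ≈ 622 kN·m

T = A_s f_y = 2840 × 415 = 1178600 N = 1178.6 kN.
From C = T: a = T/(0.85 f'_c b) = 1178600/(0.85 × 28.3 × 200) = 244.98 mm.
M_n = T(d − a/2) = 1178.6 kN × (650 − 122.49) mm = 621.72 kN·m.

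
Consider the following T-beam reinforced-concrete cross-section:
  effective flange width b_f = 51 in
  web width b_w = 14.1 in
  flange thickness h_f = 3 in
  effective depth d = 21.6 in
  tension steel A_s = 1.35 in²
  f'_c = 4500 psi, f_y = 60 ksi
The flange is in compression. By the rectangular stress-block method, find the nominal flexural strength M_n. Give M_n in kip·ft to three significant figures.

M_n ≈ 144 kip·ft

Tension: T = A_s f_y = 1.35 × 60 = 81 kips.
Try a within the flange: a = T/(0.85 f'_c b_f) = 81/(0.85 × 4.5 × 51) = 0.415 in.
Since a = 0.415 ≤ h_f = 3 in, the stress block lies entirely in the flange; analyse as a rectangular beam of width b_f.
M_n = T(d − a/2) = 81 × (21.6 − 0.2075) = 1732.8 kip·in.
M_n = 1732.8/12 = 144.40 kip·ft.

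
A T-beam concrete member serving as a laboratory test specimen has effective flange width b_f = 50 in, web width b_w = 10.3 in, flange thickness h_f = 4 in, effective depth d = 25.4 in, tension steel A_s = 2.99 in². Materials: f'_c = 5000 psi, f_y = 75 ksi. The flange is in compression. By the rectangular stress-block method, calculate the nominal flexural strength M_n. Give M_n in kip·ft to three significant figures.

M_n ≈ 465 kip·ft

Tension: T = A_s f_y = 2.99 × 75 = 224.25 kips.
Try a within the flange: a = T/(0.85 f'_c b_f) = 224.25/(0.85 × 5 × 50) = 1.055 in.
Since a = 1.055 ≤ h_f = 4 in, the stress block lies entirely in the flange; analyse as a rectangular beam of width b_f.
M_n = T(d − a/2) = 224.25 × (25.4 − 0.5275) = 5577.7 kip·in.
M_n = 5577.7/12 = 464.81 kip·ft.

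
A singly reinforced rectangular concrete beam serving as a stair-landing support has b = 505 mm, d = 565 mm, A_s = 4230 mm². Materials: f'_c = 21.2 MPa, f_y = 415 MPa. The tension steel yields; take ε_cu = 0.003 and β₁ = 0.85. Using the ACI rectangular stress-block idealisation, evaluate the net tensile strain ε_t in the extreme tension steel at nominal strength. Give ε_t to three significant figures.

ε_t ≈ 0.00447

a = A_s f_y/(0.85 f'_c b) = 192.90 mm.
β₁ = 0.85, so c = a/β₁ = 192.90/0.85 = 226.94 mm.
From the linear strain diagram with ε_cu = 0.003: ε_t = 0.003 (d − c)/c = 0.003 × (565 − 226.94)/226.94 = 0.00447.
ε_t is between 0.004 and 0.005 — transition zone.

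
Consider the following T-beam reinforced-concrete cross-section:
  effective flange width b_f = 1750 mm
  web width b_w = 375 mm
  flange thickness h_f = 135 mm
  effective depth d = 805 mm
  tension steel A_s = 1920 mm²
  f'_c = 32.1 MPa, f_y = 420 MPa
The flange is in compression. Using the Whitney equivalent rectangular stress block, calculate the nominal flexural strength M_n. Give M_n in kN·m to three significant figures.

Tension: T = A_s f_y = 1920 × 420 = 806400 N.
Try a within the flange: a = T/(0.85 f'_c b_f) = 806400/(0.85 × 32.1 × 1750) = 16.89 mm.
Since a = 16.89 ≤ h_f = 135 mm, the stress block lies entirely in the flange; analyse as a rectangular beam of width b_f.
M_n = T(d − a/2) = 806400 × (805 − 8.445) = 642.34 × 10⁶ N·mm.
M_n = 642.34 kN·m.

M_n ≈ 642 kN·m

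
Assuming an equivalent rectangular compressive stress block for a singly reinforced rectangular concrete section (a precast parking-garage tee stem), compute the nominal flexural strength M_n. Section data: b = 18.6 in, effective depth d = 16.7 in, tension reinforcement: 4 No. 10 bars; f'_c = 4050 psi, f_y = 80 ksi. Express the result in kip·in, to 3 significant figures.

M_n ≈ 5500 kip·in

A_s = 4 × 1.27 = 5.08 in².
T = A_s f_y = 5.08 × 80 = 406.4 kips.
a = T/(0.85 f'_c b) = 406.4/(0.85 × 4.05 × 18.6) = 6.347 in.
M_n = T(d − a/2) = 406.4 × (16.7 − 3.1735) = 5497.2 kip·in.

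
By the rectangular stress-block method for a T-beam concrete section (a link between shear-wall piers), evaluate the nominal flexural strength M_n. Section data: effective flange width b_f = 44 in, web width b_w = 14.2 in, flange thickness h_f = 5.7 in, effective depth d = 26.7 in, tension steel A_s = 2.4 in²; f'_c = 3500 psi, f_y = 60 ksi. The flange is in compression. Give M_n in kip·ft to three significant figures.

M_n ≈ 314 kip·ft

Tension: T = A_s f_y = 2.4 × 60 = 144 kips.
Try a within the flange: a = T/(0.85 f'_c b_f) = 144/(0.85 × 3.5 × 44) = 1.100 in.
Since a = 1.100 ≤ h_f = 5.7 in, the stress block lies entirely in the flange; analyse as a rectangular beam of width b_f.
M_n = T(d − a/2) = 144 × (26.7 − 0.55) = 3765.6 kip·in.
M_n = 3765.6/12 = 313.80 kip·ft.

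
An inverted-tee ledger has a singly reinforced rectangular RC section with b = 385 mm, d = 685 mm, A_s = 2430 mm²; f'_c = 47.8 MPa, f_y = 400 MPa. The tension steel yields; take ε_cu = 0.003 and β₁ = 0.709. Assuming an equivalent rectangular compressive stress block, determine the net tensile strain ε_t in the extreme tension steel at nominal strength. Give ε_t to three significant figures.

a = A_s f_y/(0.85 f'_c b) = 62.14 mm.
β₁ = 0.709, so c = a/β₁ = 62.14/0.709 = 87.64 mm.
From the linear strain diagram with ε_cu = 0.003: ε_t = 0.003 (d − c)/c = 0.003 × (685 − 87.64)/87.64 = 0.0204.
Since ε_t ≥ 0.005, the section is tension-controlled.

ε_t ≈ 0.0204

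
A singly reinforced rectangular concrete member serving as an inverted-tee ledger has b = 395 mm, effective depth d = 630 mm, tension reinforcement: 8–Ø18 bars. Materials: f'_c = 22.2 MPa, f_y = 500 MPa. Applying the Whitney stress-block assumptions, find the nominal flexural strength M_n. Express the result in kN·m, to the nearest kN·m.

A_s = 8 × 254 = 2032 mm².
T = A_s f_y = 2032 × 500 = 1016000 N = 1016 kN.
From C = T: a = T/(0.85 f'_c b) = 1016000/(0.85 × 22.2 × 395) = 136.31 mm.
M_n = T(d − a/2) = 1016 kN × (630 − 68.155) mm = 570.83 kN·m.

M_n ≈ 571 kN·m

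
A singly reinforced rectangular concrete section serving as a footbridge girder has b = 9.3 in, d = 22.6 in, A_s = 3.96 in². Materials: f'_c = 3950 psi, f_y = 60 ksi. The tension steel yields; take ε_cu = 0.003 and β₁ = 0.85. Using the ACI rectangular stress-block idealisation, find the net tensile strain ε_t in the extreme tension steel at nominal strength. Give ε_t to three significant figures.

a = A_s f_y/(0.85 f'_c b) = 7.609 in.
β₁ = 0.85, so c = a/β₁ = 7.609/0.85 = 8.952 in.
From the linear strain diagram with ε_cu = 0.003: ε_t = 0.003 (d − c)/c = 0.003 × (22.6 − 8.952)/8.952 = 0.00457.
ε_t is between 0.004 and 0.005 — transition zone.

ε_t ≈ 0.00457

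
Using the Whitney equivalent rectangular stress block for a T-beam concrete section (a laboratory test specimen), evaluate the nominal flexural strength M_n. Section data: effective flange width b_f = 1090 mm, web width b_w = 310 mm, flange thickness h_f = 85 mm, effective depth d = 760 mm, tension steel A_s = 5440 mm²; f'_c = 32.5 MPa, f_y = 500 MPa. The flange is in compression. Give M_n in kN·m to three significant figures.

Tension: T = A_s f_y = 5440 × 500 = 2720000 N.
Try a within the flange: a = T/(0.85 f'_c b_f) = 2720000/(0.85 × 32.5 × 1090) = 90.33 mm.
a = 90.33 > h_f = 85 mm: the block extends into the web. Split into flange-overhang and web parts.
C_f = 0.85 f'_c (b_f − b_w) h_f = 0.85 × 32.5 × (1090 − 310) × 85 = 1831538 N.
Remaining web compression depth: a_w = (T − C_f)/(0.85 f'_c b_w) = (2720000 − 1831538)/(0.85 × 32.5 × 310) = 103.75 mm.
M_n = C_f(d − h_f/2) + (T − C_f)(d − a_w/2) = 1831538 × (760 − 42.5) + 888462 × (760 − 51.875) = 1314.13 + 629.14 = 1943.27 × 10⁶ N·mm.
M_n = 1943.27 kN·m.

M_n ≈ 1940 kN·m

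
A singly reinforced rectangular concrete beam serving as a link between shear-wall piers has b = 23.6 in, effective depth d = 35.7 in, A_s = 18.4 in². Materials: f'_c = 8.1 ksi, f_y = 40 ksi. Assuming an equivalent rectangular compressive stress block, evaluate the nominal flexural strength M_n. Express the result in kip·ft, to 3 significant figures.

M_n ≈ 2050 kip·ft

T = A_s f_y = 18.4 × 40 = 736 kips.
a = T/(0.85 f'_c b) = 736/(0.85 × 8.1 × 23.6) = 4.530 in.
M_n = T(d − a/2) = 736 × (35.7 − 2.265) = 24608.2 kip·in = 24608.2/12 = 2050.68 kip·ft.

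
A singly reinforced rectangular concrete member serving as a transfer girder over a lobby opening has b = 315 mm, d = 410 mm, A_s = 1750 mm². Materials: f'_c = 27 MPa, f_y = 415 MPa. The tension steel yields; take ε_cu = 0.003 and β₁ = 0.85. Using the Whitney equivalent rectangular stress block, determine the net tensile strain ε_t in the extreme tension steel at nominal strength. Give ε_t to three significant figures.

ε_t ≈ 0.00741

a = A_s f_y/(0.85 f'_c b) = 100.46 mm.
β₁ = 0.85, so c = a/β₁ = 100.46/0.85 = 118.19 mm.
From the linear strain diagram with ε_cu = 0.003: ε_t = 0.003 (d − c)/c = 0.003 × (410 − 118.19)/118.19 = 0.00741.
Since ε_t ≥ 0.005, the section is tension-controlled.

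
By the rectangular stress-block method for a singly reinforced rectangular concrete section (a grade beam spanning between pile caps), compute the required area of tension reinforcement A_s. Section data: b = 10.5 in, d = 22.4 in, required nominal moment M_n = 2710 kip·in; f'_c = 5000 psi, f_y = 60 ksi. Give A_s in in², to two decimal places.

A_s ≈ 2.16 in²

From M_n = 0.85 f'_c a b (d − a/2):
a = d − √(d² − 2M_n/(0.85 f'_c b)) = 22.4 − √(22.4² − 2 × 2710/(0.85 × 5 × 10.5)) = 2.899 in.
A_s = 0.85 f'_c a b / f_y = 0.85 × 5 × 2.899 × 10.5 / 60 = 2.156 in².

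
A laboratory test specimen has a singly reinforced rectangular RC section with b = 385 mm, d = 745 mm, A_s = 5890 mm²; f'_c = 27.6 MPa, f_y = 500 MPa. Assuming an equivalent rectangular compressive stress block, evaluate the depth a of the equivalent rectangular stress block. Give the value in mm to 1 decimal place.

a ≈ 326.1 mm

T = A_s f_y = 5890 × 500 = 2945000 N = 2945 kN.
Setting C = 0.85 f'_c a b equal to T: a = 2945000/(0.85 × 27.6 × 385) = 326.1 mm.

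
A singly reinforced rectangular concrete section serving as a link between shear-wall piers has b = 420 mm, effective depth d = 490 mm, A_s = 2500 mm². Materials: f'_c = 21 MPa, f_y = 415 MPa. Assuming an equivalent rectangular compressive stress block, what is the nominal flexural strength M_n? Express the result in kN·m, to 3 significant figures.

M_n ≈ 437 kN·m

T = A_s f_y = 2500 × 415 = 1037500 N = 1037.5 kN.
From C = T: a = T/(0.85 f'_c b) = 1037500/(0.85 × 21 × 420) = 138.39 mm.
M_n = T(d − a/2) = 1037.5 kN × (490 − 69.195) mm = 436.59 kN·m.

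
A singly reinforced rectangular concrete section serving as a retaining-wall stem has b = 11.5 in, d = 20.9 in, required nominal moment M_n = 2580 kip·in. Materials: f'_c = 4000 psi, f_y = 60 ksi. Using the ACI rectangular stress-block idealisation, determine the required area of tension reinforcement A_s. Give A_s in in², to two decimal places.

From M_n = 0.85 f'_c a b (d − a/2):
a = d − √(d² − 2M_n/(0.85 f'_c b)) = 20.9 − √(20.9² − 2 × 2580/(0.85 × 4 × 11.5)) = 3.440 in.
A_s = 0.85 f'_c a b / f_y = 0.85 × 4 × 3.440 × 11.5 / 60 = 2.242 in².

A_s ≈ 2.24 in²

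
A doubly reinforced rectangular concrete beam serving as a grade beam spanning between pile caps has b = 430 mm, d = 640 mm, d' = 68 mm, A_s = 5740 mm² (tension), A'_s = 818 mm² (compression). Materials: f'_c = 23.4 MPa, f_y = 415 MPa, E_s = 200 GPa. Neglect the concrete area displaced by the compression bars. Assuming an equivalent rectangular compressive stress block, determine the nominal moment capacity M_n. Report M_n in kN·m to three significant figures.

Assume both tension and compression steel yield.
Net tension couple steel: A_s − A'_s = 4922 mm².
a = (A_s − A'_s) f_y / (0.85 f'_c b) = 2042630/(0.85 × 23.4 × 430) = 238.83 mm.
c = a/β₁ = 238.83/0.85 = 280.98 mm; ε'_s = 0.003(c − d')/c = 0.0023 ≥ f_y/E_s = 0.0021, so compression steel does yield.
M_n = (A_s − A'_s) f_y (d − a/2) + A'_s f_y (d − d') = [2042630 × (640 − 119.415) + 339470 × (640 − 68)] × 10⁻⁶ = 1063.36 + 194.18 = 1257.54 kN·m.

M_n ≈ 1260 kN·m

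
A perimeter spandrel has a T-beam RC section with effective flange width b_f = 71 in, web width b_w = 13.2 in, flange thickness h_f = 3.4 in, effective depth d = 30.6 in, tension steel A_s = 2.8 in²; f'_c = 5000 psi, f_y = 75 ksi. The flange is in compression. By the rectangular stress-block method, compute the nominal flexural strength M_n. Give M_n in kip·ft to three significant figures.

M_n ≈ 529 kip·ft

Tension: T = A_s f_y = 2.8 × 75 = 210 kips.
Try a within the flange: a = T/(0.85 f'_c b_f) = 210/(0.85 × 5 × 71) = 0.696 in.
Since a = 0.696 ≤ h_f = 3.4 in, the stress block lies entirely in the flange; analyse as a rectangular beam of width b_f.
M_n = T(d − a/2) = 210 × (30.6 − 0.348) = 6352.9 kip·in.
M_n = 6352.9/12 = 529.41 kip·ft.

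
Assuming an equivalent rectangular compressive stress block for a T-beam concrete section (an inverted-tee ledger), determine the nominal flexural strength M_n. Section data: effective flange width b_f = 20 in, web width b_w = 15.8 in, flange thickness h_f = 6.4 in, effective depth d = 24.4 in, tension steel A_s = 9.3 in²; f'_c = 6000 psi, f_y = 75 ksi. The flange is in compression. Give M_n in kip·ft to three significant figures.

Tension: T = A_s f_y = 9.3 × 75 = 697.5 kips.
Try a within the flange: a = T/(0.85 f'_c b_f) = 697.5/(0.85 × 6 × 20) = 6.838 in.
a = 6.838 > h_f = 6.4 in: the block extends into the web. Split into flange-overhang and web parts.
C_f = 0.85 f'_c (b_f − b_w) h_f = 0.85 × 6 × (20 − 15.8) × 6.4 = 137.1 kips.
Remaining web compression depth: a_w = (T − C_f)/(0.85 f'_c b_w) = (697.5 − 137.1)/(0.85 × 6 × 15.8) = 6.955 in.
M_n = C_f(d − h_f/2) + (T − C_f)(d − a_w/2) = 137.1 × (24.4 − 3.2) + 560.4 × (24.4 − 3.4775) = 2906.5 + 11725.0 = 14631.5 kip·in.
M_n = 14631.5/12 = 1219.29 kip·ft.

M_n ≈ 1220 kip·ft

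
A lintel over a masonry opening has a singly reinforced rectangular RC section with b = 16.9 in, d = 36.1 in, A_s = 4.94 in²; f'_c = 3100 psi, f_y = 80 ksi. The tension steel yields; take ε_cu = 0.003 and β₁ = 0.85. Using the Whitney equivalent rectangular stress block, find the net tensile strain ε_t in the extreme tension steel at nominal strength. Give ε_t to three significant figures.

ε_t ≈ 0.00737

a = A_s f_y/(0.85 f'_c b) = 8.875 in.
β₁ = 0.85, so c = a/β₁ = 8.875/0.85 = 10.441 in.
From the linear strain diagram with ε_cu = 0.003: ε_t = 0.003 (d − c)/c = 0.003 × (36.1 − 10.441)/10.441 = 0.00737.
Since ε_t ≥ 0.005, the section is tension-controlled.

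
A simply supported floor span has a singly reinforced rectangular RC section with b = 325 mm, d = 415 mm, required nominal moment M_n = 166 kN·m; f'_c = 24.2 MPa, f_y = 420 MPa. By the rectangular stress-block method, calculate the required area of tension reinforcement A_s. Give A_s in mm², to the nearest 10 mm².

With M_n = 0.85 f'_c a b (d − a/2), solve the quadratic for a:
a = d − √(d² − 2M_n/(0.85 f'_c b)) = 415 − √(415² − 2 × 166×10⁶/(0.85 × 24.2 × 325)) = 64.91 mm.
A_s = 0.85 f'_c a b / f_y = 0.85 × 24.2 × 64.91 × 325 / 420 = 1033.2 mm².

A_s ≈ 1030 mm²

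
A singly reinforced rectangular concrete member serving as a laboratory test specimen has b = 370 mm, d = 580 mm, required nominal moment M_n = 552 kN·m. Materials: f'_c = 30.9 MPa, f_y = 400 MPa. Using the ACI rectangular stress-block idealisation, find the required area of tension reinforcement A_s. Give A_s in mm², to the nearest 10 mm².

With M_n = 0.85 f'_c a b (d − a/2), solve the quadratic for a:
a = d − √(d² − 2M_n/(0.85 f'_c b)) = 580 − √(580² − 2 × 552×10⁶/(0.85 × 30.9 × 370)) = 107.99 mm.
A_s = 0.85 f'_c a b / f_y = 0.85 × 30.9 × 107.99 × 370 / 400 = 2623.6 mm².

A_s ≈ 2620 mm²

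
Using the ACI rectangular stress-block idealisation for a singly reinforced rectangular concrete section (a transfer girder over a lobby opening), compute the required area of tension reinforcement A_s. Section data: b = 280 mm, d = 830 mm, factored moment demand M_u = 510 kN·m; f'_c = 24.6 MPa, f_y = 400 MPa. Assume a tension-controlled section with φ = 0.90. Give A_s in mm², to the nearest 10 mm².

M_n = M_u/φ = 510/0.90 = 566.667 kN·m.
With M_n = 0.85 f'_c a b (d − a/2), solve the quadratic for a:
a = d − √(d² − 2M_n/(0.85 f'_c b)) = 830 − √(830² − 2 × 566.667×10⁶/(0.85 × 24.6 × 280)) = 126.21 mm.
A_s = 0.85 f'_c a b / f_y = 0.85 × 24.6 × 126.21 × 280 / 400 = 1847.3 mm².

A_s ≈ 1850 mm²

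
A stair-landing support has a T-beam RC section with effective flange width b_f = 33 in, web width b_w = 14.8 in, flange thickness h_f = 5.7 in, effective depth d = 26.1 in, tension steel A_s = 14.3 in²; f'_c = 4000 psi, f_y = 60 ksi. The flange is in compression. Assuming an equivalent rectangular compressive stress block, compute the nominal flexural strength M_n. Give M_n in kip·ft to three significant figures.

Tension: T = A_s f_y = 14.3 × 60 = 858 kips.
Try a within the flange: a = T/(0.85 f'_c b_f) = 858/(0.85 × 4 × 33) = 7.647 in.
a = 7.647 > h_f = 5.7 in: the block extends into the web. Split into flange-overhang and web parts.
C_f = 0.85 f'_c (b_f − b_w) h_f = 0.85 × 4 × (33 − 14.8) × 5.7 = 352.7 kips.
Remaining web compression depth: a_w = (T − C_f)/(0.85 f'_c b_w) = (858 − 352.7)/(0.85 × 4 × 14.8) = 10.042 in.
M_n = C_f(d − h_f/2) + (T − C_f)(d − a_w/2) = 352.7 × (26.1 − 2.85) + 505.3 × (26.1 − 5.021) = 8200.3 + 10651.2 = 18851.5 kip·in.
M_n = 18851.5/12 = 1570.96 kip·ft.

M_n ≈ 1570 kip·ft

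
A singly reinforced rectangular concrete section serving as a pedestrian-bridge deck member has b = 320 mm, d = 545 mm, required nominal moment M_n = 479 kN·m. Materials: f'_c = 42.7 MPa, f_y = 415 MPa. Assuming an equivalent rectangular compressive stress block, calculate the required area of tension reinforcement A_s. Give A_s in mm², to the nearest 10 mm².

A_s ≈ 2290 mm²

With M_n = 0.85 f'_c a b (d − a/2), solve the quadratic for a:
a = d − √(d² − 2M_n/(0.85 f'_c b)) = 545 − √(545² − 2 × 479×10⁶/(0.85 × 42.7 × 320)) = 81.81 mm.
A_s = 0.85 f'_c a b / f_y = 0.85 × 42.7 × 81.81 × 320 / 415 = 2289.6 mm².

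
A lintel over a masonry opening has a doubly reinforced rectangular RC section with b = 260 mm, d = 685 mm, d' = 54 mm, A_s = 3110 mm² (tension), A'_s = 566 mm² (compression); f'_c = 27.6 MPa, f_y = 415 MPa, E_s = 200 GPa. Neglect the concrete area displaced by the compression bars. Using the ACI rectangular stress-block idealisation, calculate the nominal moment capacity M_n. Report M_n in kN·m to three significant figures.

M_n ≈ 780 kN·m

Assume both tension and compression steel yield.
Net tension couple steel: A_s − A'_s = 2544 mm².
a = (A_s − A'_s) f_y / (0.85 f'_c b) = 1055760/(0.85 × 27.6 × 260) = 173.09 mm.
c = a/β₁ = 173.09/0.85 = 203.64 mm; ε'_s = 0.003(c − d')/c = 0.0022 ≥ f_y/E_s = 0.0021, so compression steel does yield.
M_n = (A_s − A'_s) f_y (d − a/2) + A'_s f_y (d − d') = [1055760 × (685 − 86.545) + 234890 × (685 − 54)] × 10⁻⁶ = 631.82 + 148.22 = 780.04 kN·m.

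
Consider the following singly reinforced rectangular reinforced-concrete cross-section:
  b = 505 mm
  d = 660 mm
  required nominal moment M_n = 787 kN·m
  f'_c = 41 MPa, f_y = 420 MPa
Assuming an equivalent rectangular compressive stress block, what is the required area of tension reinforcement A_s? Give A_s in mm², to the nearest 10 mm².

With M_n = 0.85 f'_c a b (d − a/2), solve the quadratic for a:
a = d − √(d² − 2M_n/(0.85 f'_c b)) = 660 − √(660² − 2 × 787×10⁶/(0.85 × 41 × 505)) = 71.64 mm.
A_s = 0.85 f'_c a b / f_y = 0.85 × 41 × 71.64 × 505 / 420 = 3001.9 mm².

A_s ≈ 3000 mm²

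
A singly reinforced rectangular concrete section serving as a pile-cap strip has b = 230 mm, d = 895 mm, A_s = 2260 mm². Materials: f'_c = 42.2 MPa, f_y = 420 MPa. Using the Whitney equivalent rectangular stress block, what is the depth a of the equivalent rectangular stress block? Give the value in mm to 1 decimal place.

a ≈ 115.1 mm

T = A_s f_y = 2260 × 420 = 949200 N = 949.2 kN.
Setting C = 0.85 f'_c a b equal to T: a = 949200/(0.85 × 42.2 × 230) = 115.1 mm.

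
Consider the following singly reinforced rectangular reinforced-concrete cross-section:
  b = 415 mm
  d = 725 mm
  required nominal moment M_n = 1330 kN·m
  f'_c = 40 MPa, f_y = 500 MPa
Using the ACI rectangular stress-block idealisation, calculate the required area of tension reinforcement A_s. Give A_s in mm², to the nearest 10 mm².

A_s ≈ 4070 mm²

With M_n = 0.85 f'_c a b (d − a/2), solve the quadratic for a:
a = d − √(d² − 2M_n/(0.85 f'_c b)) = 725 − √(725² − 2 × 1330×10⁶/(0.85 × 40 × 415)) = 144.39 mm.
A_s = 0.85 f'_c a b / f_y = 0.85 × 40 × 144.39 × 415 / 500 = 4074.7 mm².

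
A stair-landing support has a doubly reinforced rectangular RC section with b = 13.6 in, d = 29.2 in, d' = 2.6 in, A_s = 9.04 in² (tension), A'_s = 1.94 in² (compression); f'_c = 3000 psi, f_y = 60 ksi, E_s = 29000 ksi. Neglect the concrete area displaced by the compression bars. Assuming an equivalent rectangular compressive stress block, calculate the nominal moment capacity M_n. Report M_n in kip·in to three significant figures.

M_n ≈ 12900 kip·in

Assume both steels yield.
a = (A_s − A'_s) f_y/(0.85 f'_c b) = (9.04 − 1.94) × 60/(0.85 × 3 × 13.6) = 12.284 in.
c = a/β₁ = 12.284/0.85 = 14.452 in; ε'_s = 0.003(c − d')/c = 0.0025 ≥ ε_y = 0.0021, so the compression steel yields.
M_n = (A_s − A'_s) f_y (d − a/2) + A'_s f_y (d − d') = 426 × (29.2 − 6.142) + 116.4 × (29.2 − 2.6) = 9822.7 + 3096.2 = 12918.9 kip·in.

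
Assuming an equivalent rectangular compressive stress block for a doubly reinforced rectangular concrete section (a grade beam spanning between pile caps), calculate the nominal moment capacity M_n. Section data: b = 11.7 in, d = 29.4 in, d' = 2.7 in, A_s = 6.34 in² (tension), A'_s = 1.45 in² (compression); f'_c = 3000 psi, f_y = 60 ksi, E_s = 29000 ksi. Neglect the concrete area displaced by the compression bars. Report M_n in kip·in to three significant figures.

M_n ≈ 9510 kip·in

Assume both steels yield.
a = (A_s − A'_s) f_y/(0.85 f'_c b) = (6.34 − 1.45) × 60/(0.85 × 3 × 11.7) = 9.834 in.
c = a/β₁ = 9.834/0.85 = 11.569 in; ε'_s = 0.003(c − d')/c = 0.0023 ≥ ε_y = 0.0021, so the compression steel yields.
M_n = (A_s − A'_s) f_y (d − a/2) + A'_s f_y (d − d') = 293.4 × (29.4 − 4.917) + 87 × (29.4 − 2.7) = 7183.3 + 2322.9 = 9506.2 kip·in.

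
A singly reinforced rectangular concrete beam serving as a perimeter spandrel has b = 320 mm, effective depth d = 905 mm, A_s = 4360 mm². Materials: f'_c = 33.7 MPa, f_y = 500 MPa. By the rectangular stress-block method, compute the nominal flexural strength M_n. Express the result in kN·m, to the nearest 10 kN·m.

M_n ≈ 1710 kN·m

T = A_s f_y = 4360 × 500 = 2180000 N = 2180 kN.
From C = T: a = T/(0.85 f'_c b) = 2180000/(0.85 × 33.7 × 320) = 237.83 mm.
M_n = T(d − a/2) = 2180 kN × (905 − 118.915) mm = 1713.67 kN·m.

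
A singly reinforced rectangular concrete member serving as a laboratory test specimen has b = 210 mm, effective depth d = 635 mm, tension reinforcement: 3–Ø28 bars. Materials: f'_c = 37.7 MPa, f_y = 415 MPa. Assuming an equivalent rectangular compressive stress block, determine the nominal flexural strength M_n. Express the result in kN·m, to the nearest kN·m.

A_s = 3 × 616 = 1848 mm².
T = A_s f_y = 1848 × 415 = 766920 N = 766.92 kN.
From C = T: a = T/(0.85 f'_c b) = 766920/(0.85 × 37.7 × 210) = 113.96 mm.
M_n = T(d − a/2) = 766.92 kN × (635 − 56.98) mm = 443.30 kN·m.

M_n ≈ 443 kN·m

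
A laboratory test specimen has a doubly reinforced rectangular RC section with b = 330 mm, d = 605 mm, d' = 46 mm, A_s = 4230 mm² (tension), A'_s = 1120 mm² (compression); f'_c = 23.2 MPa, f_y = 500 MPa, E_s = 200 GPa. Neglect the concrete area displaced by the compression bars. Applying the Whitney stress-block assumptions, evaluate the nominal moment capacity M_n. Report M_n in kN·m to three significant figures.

Assume both tension and compression steel yield.
Net tension couple steel: A_s − A'_s = 3110 mm².
a = (A_s − A'_s) f_y / (0.85 f'_c b) = 1555000/(0.85 × 23.2 × 330) = 238.95 mm.
c = a/β₁ = 238.95/0.85 = 281.12 mm; ε'_s = 0.003(c − d')/c = 0.0025 ≥ f_y/E_s = 0.0025, so compression steel does yield.
M_n = (A_s − A'_s) f_y (d − a/2) + A'_s f_y (d − d') = [1555000 × (605 − 119.475) + 560000 × (605 − 46)] × 10⁻⁶ = 754.99 + 313.04 = 1068.03 kN·m.

M_n ≈ 1070 kN·m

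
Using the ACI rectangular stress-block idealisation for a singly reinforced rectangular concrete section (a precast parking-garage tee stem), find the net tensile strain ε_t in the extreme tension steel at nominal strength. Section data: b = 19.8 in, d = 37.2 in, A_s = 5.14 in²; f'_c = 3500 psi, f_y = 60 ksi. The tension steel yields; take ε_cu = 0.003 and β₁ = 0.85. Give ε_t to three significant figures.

a = A_s f_y/(0.85 f'_c b) = 5.236 in.
β₁ = 0.85, so c = a/β₁ = 5.236/0.85 = 6.160 in.
From the linear strain diagram with ε_cu = 0.003: ε_t = 0.003 (d − c)/c = 0.003 × (37.2 − 6.160)/6.160 = 0.0151.
Since ε_t ≥ 0.005, the section is tension-controlled.

ε_t ≈ 0.0151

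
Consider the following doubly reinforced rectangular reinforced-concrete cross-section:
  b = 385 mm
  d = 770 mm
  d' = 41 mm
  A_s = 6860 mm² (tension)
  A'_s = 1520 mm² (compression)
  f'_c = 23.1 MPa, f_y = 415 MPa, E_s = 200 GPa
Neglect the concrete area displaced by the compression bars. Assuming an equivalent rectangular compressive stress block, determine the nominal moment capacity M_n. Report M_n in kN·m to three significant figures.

M_n ≈ 1840 kN·m

Assume both tension and compression steel yield.
Net tension couple steel: A_s − A'_s = 5340 mm².
a = (A_s − A'_s) f_y / (0.85 f'_c b) = 2216100/(0.85 × 23.1 × 385) = 293.16 mm.
c = a/β₁ = 293.16/0.85 = 344.89 mm; ε'_s = 0.003(c − d')/c = 0.0026 ≥ f_y/E_s = 0.0021, so compression steel does yield.
M_n = (A_s − A'_s) f_y (d − a/2) + A'_s f_y (d − d') = [2216100 × (770 − 146.58) + 630800 × (770 − 41)] × 10⁻⁶ = 1381.56 + 459.85 = 1841.41 kN·m.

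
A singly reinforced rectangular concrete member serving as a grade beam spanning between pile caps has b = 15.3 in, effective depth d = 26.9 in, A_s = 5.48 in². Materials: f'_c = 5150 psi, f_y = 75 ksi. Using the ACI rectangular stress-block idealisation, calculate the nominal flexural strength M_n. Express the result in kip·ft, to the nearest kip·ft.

M_n ≈ 816 kip·ft

T = A_s f_y = 5.48 × 75 = 411 kips.
a = T/(0.85 f'_c b) = 411/(0.85 × 5.15 × 15.3) = 6.137 in.
M_n = T(d − a/2) = 411 × (26.9 − 3.0685) = 9794.7 kip·in = 9794.7/12 = 816.23 kip·ft.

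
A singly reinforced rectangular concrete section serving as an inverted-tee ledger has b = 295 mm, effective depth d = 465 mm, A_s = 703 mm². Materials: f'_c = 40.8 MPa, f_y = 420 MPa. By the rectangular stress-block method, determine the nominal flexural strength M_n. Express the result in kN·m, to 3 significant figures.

T = A_s f_y = 703 × 420 = 295260 N = 295.26 kN.
From C = T: a = T/(0.85 f'_c b) = 295260/(0.85 × 40.8 × 295) = 28.86 mm.
M_n = T(d − a/2) = 295.26 kN × (465 − 14.43) mm = 133.04 kN·m.

M_n ≈ 133 kN·m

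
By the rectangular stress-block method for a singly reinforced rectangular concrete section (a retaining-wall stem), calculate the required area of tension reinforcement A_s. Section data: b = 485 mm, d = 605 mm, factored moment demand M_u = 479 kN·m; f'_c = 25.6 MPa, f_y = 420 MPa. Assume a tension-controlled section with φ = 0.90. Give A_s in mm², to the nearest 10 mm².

A_s ≈ 2260 mm²

M_n = M_u/φ = 479/0.90 = 532.222 kN·m.
With M_n = 0.85 f'_c a b (d − a/2), solve the quadratic for a:
a = d − √(d² − 2M_n/(0.85 f'_c b)) = 605 − √(605² − 2 × 532.222×10⁶/(0.85 × 25.6 × 485)) = 90.06 mm.
A_s = 0.85 f'_c a b / f_y = 0.85 × 25.6 × 90.06 × 485 / 420 = 2263.0 mm².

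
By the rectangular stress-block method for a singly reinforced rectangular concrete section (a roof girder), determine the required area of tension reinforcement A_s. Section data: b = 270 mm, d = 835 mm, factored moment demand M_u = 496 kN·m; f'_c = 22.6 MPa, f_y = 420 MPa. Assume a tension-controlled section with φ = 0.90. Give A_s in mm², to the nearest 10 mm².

M_n = M_u/φ = 496/0.90 = 551.111 kN·m.
With M_n = 0.85 f'_c a b (d − a/2), solve the quadratic for a:
a = d − √(d² − 2M_n/(0.85 f'_c b)) = 835 − √(835² − 2 × 551.111×10⁶/(0.85 × 22.6 × 270)) = 138.78 mm.
A_s = 0.85 f'_c a b / f_y = 0.85 × 22.6 × 138.78 × 270 / 420 = 1713.8 mm².

A_s ≈ 1710 mm²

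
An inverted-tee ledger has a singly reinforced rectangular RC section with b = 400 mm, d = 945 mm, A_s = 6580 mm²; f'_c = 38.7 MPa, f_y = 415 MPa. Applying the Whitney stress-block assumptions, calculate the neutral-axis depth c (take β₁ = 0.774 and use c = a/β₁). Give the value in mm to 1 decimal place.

c ≈ 268.1 mm

T = A_s f_y = 6580 × 415 = 2730700 N = 2730.7 kN.
Setting C = 0.85 f'_c a b equal to T: a = 2730700/(0.85 × 38.7 × 400) = 207.532 mm.
With β₁ = 0.774, c = a/β₁ = 207.532/0.774 = 268.1 mm.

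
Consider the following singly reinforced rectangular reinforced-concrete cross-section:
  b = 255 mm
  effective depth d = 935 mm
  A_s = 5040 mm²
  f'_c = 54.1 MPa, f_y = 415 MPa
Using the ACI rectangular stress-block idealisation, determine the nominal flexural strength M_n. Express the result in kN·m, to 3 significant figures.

T = A_s f_y = 5040 × 415 = 2091600 N = 2091.6 kN.
From C = T: a = T/(0.85 f'_c b) = 2091600/(0.85 × 54.1 × 255) = 178.37 mm.
M_n = T(d − a/2) = 2091.6 kN × (935 − 89.185) mm = 1769.11 kN·m.

M_n ≈ 1770 kN·m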